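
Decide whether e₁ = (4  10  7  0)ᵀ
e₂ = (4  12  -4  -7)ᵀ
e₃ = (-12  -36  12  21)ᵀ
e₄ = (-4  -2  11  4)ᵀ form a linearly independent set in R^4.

linearly dependent

Form the 4×4 matrix with these as columns; its determinant is 0.
A zero determinant means the columns are linearly dependent.
Indeed 3e₂ + e₃ = 0.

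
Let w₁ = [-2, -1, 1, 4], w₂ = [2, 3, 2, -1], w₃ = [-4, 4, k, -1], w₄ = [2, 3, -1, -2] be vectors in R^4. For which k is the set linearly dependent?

Place the vectors as rows of a 4×4 matrix; dependence ⇔ determinant zero.
The determinant works out to 4*k + 172.
This vanishes exactly when k = -43.

k = -43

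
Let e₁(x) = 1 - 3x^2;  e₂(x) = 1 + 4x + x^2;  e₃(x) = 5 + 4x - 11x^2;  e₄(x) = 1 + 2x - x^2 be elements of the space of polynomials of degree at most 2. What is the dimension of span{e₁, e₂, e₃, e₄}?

dim = 2

Represent each element by its coordinate vector in ℝ³.
Form the matrix with e₁, e₂, e₃, e₄ as columns and reduce.
The echelon form has 2 nonzero rows, so the rank is 2.
(With 4 elements in a 3-dimensional space the rank is at most 3.)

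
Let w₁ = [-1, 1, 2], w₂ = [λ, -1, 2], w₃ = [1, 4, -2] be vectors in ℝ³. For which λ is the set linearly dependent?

Dependence holds iff the 3×3 matrix [w₁ w₂ w₃] is singular.
Expanding, det = 10*λ + 10.
Setting this to zero gives λ = -1.

λ = -1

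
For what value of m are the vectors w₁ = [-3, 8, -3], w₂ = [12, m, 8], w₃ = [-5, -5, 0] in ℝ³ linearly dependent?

Place the vectors as rows of a 3×3 matrix; dependence ⇔ determinant zero.
Expanding, det = -15*m - 260.
Setting this to zero gives m = -52/3.

m = -52/3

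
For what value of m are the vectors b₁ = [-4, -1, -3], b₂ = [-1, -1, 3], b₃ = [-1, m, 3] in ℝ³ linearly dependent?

Place the vectors as rows of a 3×3 matrix; dependence ⇔ determinant zero.
The determinant works out to 15*m + 15.
Setting this to zero gives m = -1.

m = -1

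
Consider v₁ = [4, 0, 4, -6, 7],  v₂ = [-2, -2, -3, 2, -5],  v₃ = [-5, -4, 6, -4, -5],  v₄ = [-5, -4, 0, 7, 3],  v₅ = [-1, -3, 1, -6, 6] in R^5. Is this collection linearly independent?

Row-reduce the matrix whose columns are v₁, v₂, v₃, v₄, v₅.
The reduction yields 5 nonzero rows, so the rank is 5.
Since rank = 5 (the number of vectors), the set is linearly independent.

linearly independent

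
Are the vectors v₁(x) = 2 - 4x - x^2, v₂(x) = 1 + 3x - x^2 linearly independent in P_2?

linearly independent

Take coordinates with respect to the standard basis {1, x, x^2}.
Place the vectors as rows of a 2×3 matrix and reduce to echelon form.
The reduction yields 2 nonzero rows, so the rank is 2.
Since rank = 2 (the number of vectors), the set is linearly independent.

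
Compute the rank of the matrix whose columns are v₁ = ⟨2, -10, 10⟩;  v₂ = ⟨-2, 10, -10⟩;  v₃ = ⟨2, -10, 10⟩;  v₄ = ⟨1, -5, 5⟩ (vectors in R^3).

rank 1

Row-reduce the 4×3 matrix with these as rows.
There is 1 pivot column, so rank = 1.
(With 4 elements in a 3-dimensional space the rank is at most 3.)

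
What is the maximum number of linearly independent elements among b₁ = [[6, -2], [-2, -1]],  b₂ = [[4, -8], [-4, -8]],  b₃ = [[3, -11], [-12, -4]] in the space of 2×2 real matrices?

3

Use coordinates relative to {E₁₁, E₁₂, E₂₁, E₂₂}.
Form the matrix with b₁, b₂, b₃ as columns and reduce.
Reduction leaves 3 leading entries, giving rank 3.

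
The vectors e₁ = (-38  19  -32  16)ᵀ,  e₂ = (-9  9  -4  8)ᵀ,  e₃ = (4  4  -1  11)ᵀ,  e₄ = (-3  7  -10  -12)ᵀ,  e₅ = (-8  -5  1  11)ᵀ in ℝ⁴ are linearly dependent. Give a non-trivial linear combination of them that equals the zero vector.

e₁ - e₂ - e₃ - 3e₄ - 3e₅ = 0

Row-reduce the matrix with e₁, e₂, e₃, e₄, e₅ as columns; the null space gives the coefficients.
A generator of the null space is (1, -1, -1, -3, -3).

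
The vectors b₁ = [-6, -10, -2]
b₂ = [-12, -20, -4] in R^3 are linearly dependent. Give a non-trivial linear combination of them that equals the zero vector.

Set up α₁b₁ + α₂b₂ = 0 and solve the homogeneous system.
A generator of the null space is (2, -1).

2b₁ - b₂ = 0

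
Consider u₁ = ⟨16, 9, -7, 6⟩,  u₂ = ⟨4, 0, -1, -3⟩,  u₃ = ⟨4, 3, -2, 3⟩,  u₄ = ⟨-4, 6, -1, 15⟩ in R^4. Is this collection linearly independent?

linearly dependent

Row-reduce the matrix whose columns are u₁, u₂, u₃, u₄.
The reduction yields 2 nonzero rows, so the rank is 2.
Since rank 2 < 4, the set is linearly dependent.
Indeed u₁ - u₂ - 3u₃ = 0.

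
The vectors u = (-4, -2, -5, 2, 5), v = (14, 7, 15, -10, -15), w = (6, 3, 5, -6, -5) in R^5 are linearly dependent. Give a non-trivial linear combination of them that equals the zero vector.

2u + v - w = 0

Row-reduce the matrix with u, v, w as columns; the null space gives the coefficients.
The free variable yields coefficients (2, 1, -1) (any nonzero multiple also works).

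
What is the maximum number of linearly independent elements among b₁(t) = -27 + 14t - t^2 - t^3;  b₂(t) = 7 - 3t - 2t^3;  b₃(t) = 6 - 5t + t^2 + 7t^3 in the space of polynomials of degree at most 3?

Use coordinates relative to {1, t, …, t^3}.
Row-reduce the 3×4 matrix with these as rows.
The echelon form has 2 nonzero rows, so the rank is 2.

2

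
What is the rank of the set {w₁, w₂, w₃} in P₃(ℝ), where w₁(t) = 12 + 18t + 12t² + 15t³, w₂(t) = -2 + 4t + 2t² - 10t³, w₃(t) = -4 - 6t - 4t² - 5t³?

Pass to coordinate vectors with respect to the basis {1, t, …, t³}.
Apply Gaussian elimination to the matrix whose rows are w₁, w₂, w₃.
Exactly 2 pivots survive; hence the rank is 2.

2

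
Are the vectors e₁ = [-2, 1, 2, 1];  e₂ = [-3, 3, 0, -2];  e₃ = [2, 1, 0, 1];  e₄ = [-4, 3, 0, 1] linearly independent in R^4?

The matrix [e₁|e₂|e₃|e₄] has determinant -64.
A nonzero determinant means the columns are linearly independent.

linearly independent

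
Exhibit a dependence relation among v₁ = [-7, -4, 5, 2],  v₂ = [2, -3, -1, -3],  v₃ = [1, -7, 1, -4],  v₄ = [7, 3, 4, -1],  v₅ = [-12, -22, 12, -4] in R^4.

2v₁ + 2v₃ - v₅ = 0

Set up α₁v₁ + … + α₅v₅ = 0 and solve the homogeneous system.
A generator of the null space is (2, 0, 2, 0, -1).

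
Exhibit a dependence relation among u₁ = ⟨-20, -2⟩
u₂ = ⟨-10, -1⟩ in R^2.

u₁ - 2u₂ = 0

Row-reduce the matrix with u₁, u₂ as columns; the null space gives the coefficients.
One solution (up to scaling) is (1, -2).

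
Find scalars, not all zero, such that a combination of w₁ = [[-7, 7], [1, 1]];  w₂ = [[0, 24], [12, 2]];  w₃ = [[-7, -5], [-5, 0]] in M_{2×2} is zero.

2w₁ - w₂ - 2w₃ = 0

Write each element as a vector in ℝ⁴ using {E₁₁, E₁₂, E₂₁, E₂₂}.
Solve the homogeneous system with w₁, w₂, w₃ as columns by row-reducing the coefficient matrix.
A generator of the null space is (2, -1, -2).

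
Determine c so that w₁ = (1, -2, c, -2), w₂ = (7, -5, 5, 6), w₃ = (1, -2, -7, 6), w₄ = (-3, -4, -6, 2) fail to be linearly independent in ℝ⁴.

c = 31/5

The set is linearly dependent precisely when det[w₁; w₂; w₃; w₄] = 0.
The determinant works out to 180*c - 1116.
This vanishes exactly when c = 31/5.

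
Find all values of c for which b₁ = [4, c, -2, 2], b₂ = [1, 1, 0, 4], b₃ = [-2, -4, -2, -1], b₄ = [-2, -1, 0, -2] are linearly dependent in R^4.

c = -3/2

The set is linearly dependent precisely when det[b₁; b₂; b₃; b₄] = 0.
Cofactor expansion gives det = 12*c + 18.
This vanishes exactly when c = -3/2.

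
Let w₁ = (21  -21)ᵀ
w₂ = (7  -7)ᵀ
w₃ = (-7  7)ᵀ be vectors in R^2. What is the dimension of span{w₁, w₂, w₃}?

dim = 1

Row-reduce the 3×2 matrix with these as rows.
Exactly 1 pivot survives; hence the rank is 1.
(With 3 elements in a 2-dimensional space the rank is at most 2.)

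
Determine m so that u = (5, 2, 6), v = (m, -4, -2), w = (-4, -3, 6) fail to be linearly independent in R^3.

m = -23/3

The set is linearly dependent precisely when det[u; v; w] = 0.
Expanding, det = -30*m - 230.
This vanishes exactly when m = -23/3.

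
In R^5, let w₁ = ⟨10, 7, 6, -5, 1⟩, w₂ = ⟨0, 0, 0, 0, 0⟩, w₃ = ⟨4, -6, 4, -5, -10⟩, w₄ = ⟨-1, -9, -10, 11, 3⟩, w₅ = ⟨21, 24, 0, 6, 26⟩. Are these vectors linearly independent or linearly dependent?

One of the vectors is the zero vector, so the set is linearly dependent.

linearly dependent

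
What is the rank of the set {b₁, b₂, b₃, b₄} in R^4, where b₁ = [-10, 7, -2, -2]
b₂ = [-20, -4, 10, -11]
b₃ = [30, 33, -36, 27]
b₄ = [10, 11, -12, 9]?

rank 2

Form the matrix with b₁, b₂, b₃, b₄ as columns and reduce.
Reduction leaves 2 leading entries, giving rank 2.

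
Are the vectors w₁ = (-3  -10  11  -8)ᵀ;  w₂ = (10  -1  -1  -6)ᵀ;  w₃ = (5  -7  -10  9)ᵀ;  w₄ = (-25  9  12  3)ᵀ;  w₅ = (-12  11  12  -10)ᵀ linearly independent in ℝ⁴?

There are 5 vectors in a 4-dimensional space, so they cannot be linearly independent.

linearly dependent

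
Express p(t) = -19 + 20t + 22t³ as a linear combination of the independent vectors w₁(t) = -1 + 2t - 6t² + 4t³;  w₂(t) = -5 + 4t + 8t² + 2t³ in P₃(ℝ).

Work in coordinates with respect to the standard basis {1, t, …, t³}.
Write p = c₁w₁ + c₂w₂ and equate components.
The system has the unique solution (c₁, c₂) = (4, 3).

p = 4w₁ + 3w₂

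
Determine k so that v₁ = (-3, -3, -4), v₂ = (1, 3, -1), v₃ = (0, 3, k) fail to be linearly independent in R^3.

The vectors are dependent exactly when the determinant of the matrix with rows v₁, v₂, v₃ vanishes.
Cofactor expansion gives det = -6*k - 21.
Setting this to zero gives k = -7/2.

k = -7/2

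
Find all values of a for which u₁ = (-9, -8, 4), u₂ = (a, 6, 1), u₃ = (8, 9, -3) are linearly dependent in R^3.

The set is linearly dependent precisely when det[u₁; u₂; u₃] = 0.
Cofactor expansion gives det = 12*a - 13.
Solving 12*a - 13 = 0 yields a = 13/12.

a = 13/12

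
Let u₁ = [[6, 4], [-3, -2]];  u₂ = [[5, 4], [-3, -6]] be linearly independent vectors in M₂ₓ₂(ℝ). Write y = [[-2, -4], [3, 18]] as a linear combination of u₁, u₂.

Identify each element with its coordinate vector in ℝ⁴ via {E₁₁, E₁₂, E₂₁, E₂₂}.
Solve the system with u₁, u₂ as columns and y as the right-hand side.
Back-substitution yields (α₁, α₂) = (3, -4).

y = 3u₁ - 4u₂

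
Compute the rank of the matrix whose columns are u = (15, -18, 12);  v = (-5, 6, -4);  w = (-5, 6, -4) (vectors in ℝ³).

Apply Gaussian elimination to the matrix whose rows are u, v, w.
Reduction leaves 1 leading entry, giving rank 1.

1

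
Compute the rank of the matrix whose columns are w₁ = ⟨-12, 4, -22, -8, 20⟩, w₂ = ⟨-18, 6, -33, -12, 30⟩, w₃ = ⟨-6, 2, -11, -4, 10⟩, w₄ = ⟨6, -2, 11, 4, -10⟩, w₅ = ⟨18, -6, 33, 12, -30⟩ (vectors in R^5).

Row-reduce the 5×5 matrix with these as rows.
Exactly 1 pivot survives; hence the rank is 1.

1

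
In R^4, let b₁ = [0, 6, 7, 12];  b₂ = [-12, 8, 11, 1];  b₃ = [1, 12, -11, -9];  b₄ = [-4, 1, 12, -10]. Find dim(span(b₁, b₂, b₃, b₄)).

Row-reduce the 4×4 matrix with these as rows.
There are 4 pivot columns, so rank = 4.

dim = 4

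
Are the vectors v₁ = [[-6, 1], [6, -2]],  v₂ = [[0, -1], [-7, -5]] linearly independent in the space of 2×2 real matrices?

Take coordinates with respect to the standard basis {E₁₁, E₁₂, E₂₁, E₂₂}.
Row-reduce the matrix whose columns are v₁, v₂.
The reduction yields 2 nonzero rows, so the rank is 2.
Since rank = 2 (the number of vectors), the set is linearly independent.

linearly independent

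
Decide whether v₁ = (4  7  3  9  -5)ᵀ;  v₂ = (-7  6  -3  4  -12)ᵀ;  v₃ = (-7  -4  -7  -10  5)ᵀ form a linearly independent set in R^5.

linearly independent

Row-reduce the matrix whose columns are v₁, v₂, v₃.
The reduction yields 3 nonzero rows, so the rank is 3.
Since rank = 3 (the number of vectors), the set is linearly independent.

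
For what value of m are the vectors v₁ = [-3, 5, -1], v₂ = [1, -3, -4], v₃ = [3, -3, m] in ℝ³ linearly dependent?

The set is linearly dependent precisely when det[v₁; v₂; v₃] = 0.
The determinant works out to 4*m - 30.
Setting this to zero gives m = 15/2.

m = 15/2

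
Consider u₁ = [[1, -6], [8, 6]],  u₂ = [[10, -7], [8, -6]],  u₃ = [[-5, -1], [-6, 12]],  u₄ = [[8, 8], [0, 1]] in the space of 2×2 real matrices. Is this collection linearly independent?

linearly independent

Write each element as a coordinate vector in ℝ⁴ using {E₁₁, E₁₂, E₂₁, E₂₂}.
Form the 4×4 matrix with these as columns; its determinant is -11950.
A nonzero determinant means the columns are linearly independent.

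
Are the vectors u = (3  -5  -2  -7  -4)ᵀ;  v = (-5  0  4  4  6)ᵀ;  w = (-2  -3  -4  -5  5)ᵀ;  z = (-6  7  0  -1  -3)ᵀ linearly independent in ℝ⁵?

Place the vectors as rows of a 4×5 matrix and reduce to echelon form.
The reduction yields 4 nonzero rows, so the rank is 4.
Since rank = 4 (the number of vectors), the set is linearly independent.

linearly independent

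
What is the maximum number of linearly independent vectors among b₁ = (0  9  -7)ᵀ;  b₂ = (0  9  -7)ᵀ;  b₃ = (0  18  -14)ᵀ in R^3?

1

Put the 3×3 matrix [b₁|b₂|b₃] into echelon form.
Exactly 1 pivot survives; hence the rank is 1.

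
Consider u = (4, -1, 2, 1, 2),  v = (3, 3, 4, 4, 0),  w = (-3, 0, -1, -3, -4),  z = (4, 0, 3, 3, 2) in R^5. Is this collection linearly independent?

linearly independent

Row-reduce the matrix whose columns are u, v, w, z.
The reduction yields 4 nonzero rows, so the rank is 4.
Since rank = 4 (the number of vectors), the set is linearly independent.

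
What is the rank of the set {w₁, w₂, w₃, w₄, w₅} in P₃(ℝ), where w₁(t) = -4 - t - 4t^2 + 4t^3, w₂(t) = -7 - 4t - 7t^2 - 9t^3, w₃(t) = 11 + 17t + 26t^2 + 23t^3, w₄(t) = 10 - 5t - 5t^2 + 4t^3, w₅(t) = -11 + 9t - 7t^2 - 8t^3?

Represent each element by its coordinate vector in ℝ⁴.
Put the 4×5 matrix [w₁|w₂|w₃|w₄|w₅] into echelon form.
Exactly 4 pivots survive; hence the rank is 4.
(With 5 elements in a 4-dimensional space the rank is at most 4.)

rank 4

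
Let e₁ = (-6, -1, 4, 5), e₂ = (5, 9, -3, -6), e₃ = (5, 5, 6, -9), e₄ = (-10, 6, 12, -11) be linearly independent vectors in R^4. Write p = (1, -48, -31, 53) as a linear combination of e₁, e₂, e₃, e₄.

p = -e₁ - 3e₂ - 2e₃ - 2e₄

Write p = α₁e₁ + … + α₄e₄ and equate components.
The system has the unique solution (α₁, …, α₄) = (-1, -3, -2, -2).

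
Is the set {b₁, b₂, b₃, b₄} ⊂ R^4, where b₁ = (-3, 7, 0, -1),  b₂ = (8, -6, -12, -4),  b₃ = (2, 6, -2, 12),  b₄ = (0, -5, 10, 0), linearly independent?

linearly independent

The matrix [b₁|b₂|b₃|b₄] has determinant 4200.
A nonzero determinant means the columns are linearly independent.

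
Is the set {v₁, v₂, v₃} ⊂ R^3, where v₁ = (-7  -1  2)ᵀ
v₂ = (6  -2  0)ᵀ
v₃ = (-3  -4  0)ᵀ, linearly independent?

Row-reduce the matrix whose columns are v₁, v₂, v₃.
The reduction yields 3 nonzero rows, so the rank is 3.
Since rank = 3 (the number of vectors), the set is linearly independent.

linearly independent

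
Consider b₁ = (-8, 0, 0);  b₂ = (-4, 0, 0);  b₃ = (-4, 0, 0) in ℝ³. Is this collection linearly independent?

Two of the vectors are equal, giving an immediate dependence.

linearly dependent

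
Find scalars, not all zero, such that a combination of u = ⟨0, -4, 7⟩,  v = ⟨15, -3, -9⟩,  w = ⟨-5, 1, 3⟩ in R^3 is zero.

Write the vectors as columns of a matrix and find a nonzero vector in its null space.
The free variable yields coefficients (0, 1, 3) (any nonzero multiple also works).

v + 3w = 0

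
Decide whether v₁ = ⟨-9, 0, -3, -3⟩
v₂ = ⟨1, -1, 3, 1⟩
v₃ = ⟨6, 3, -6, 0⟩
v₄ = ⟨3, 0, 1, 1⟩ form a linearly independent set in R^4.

linearly dependent

Row-reduce the matrix whose columns are v₁, v₂, v₃, v₄.
The reduction yields 2 nonzero rows, so the rank is 2.
Since rank 2 < 4, the set is linearly dependent.
Indeed v₁ + 3v₂ + v₃ = 0.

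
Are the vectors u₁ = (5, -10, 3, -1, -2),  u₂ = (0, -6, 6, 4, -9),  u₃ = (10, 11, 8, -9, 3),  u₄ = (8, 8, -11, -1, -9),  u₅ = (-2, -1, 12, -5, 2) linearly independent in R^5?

linearly independent

Place the vectors as rows of a 5×5 matrix and reduce to echelon form.
The reduction yields 5 nonzero rows, so the rank is 5.
Since rank = 5 (the number of vectors), the set is linearly independent.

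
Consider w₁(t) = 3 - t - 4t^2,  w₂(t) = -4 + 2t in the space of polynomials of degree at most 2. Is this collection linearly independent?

linearly independent

Write each element as a coordinate vector in ℝ³ using {1, t, t^2}.
Place the vectors as rows of a 2×3 matrix and reduce to echelon form.
The reduction yields 2 nonzero rows, so the rank is 2.
Since rank = 2 (the number of vectors), the set is linearly independent.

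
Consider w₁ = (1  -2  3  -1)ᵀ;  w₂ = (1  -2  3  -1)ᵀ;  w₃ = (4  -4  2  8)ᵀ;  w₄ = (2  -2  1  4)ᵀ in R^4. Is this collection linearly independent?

Two of the vectors are equal, giving an immediate dependence.

linearly dependent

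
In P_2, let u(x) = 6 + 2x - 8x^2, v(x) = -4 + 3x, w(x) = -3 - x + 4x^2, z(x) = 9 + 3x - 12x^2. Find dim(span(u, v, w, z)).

Pass to coordinate vectors with respect to the basis {1, x, x^2}.
Row-reduce the 4×3 matrix with these as rows.
The echelon form has 2 nonzero rows, so the rank is 2.
(With 4 elements in a 3-dimensional space the rank is at most 3.)

2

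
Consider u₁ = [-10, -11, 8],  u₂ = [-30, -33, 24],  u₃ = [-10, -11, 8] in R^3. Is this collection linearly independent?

linearly dependent

Form the 3×3 matrix with these as columns; its determinant is 0.
A zero determinant means the columns are linearly dependent.
Indeed 3u₁ - u₂ = 0.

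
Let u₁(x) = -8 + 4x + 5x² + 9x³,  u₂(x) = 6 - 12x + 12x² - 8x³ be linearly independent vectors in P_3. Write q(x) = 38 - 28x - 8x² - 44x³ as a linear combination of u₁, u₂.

Take coordinate vectors relative to {1, x, …, x³}.
Solve the system with u₁, u₂ as columns and q as the right-hand side.
Back-substitution yields (c₁, c₂) = (-4, 1).

q = -4u₁ + u₂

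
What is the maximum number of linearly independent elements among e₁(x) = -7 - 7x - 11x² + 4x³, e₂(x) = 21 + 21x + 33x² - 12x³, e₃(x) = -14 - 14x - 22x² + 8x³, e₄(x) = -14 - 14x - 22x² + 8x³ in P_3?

1

Use coordinates relative to {1, x, …, x³}.
Put the 4×4 matrix [e₁|e₂|e₃|e₄] into echelon form.
There is 1 pivot column, so rank = 1.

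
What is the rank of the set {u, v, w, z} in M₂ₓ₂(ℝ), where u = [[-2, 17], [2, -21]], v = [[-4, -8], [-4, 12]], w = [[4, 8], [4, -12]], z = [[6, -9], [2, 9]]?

Represent each element by its coordinate vector in ℝ⁴.
Put the 4×4 matrix [u|v|w|z] into echelon form.
There are 2 pivot columns, so rank = 2.

2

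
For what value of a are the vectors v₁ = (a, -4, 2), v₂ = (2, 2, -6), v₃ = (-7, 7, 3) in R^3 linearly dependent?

Dependence holds iff the 3×3 matrix [v₁ v₂ v₃] is singular.
Expanding, det = 48*a - 88.
Setting this to zero gives a = 11/6.

a = 11/6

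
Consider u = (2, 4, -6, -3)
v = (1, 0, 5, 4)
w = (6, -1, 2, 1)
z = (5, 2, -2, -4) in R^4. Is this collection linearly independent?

linearly independent

The matrix [u|v|w|z] has determinant -411.
A nonzero determinant means the columns are linearly independent.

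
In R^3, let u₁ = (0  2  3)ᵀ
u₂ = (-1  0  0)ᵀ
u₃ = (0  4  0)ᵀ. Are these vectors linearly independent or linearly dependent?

linearly independent

Row-reduce the matrix whose columns are u₁, u₂, u₃.
The reduction yields 3 nonzero rows, so the rank is 3.
Since rank = 3 (the number of vectors), the set is linearly independent.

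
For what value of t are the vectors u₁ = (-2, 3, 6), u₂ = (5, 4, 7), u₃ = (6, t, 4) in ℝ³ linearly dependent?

The vectors are dependent exactly when the determinant of the matrix with rows u₁, u₂, u₃ vanishes.
Cofactor expansion gives det = 44*t - 110.
This vanishes exactly when t = 5/2.

t = 5/2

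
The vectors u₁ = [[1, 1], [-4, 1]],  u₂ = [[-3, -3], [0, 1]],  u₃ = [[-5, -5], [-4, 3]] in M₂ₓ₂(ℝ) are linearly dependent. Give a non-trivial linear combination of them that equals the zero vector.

u₁ + 2u₂ - u₃ = 0

Take coordinates with respect to {E₁₁, E₁₂, E₂₁, E₂₂}.
Set up α₁u₁ + … + α₃u₃ = 0 and solve the homogeneous system.
The free variable yields coefficients (1, 2, -1) (any nonzero multiple also works).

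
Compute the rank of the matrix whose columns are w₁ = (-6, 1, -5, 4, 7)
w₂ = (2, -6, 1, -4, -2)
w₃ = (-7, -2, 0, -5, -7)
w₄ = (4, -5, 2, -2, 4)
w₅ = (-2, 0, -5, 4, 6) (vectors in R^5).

Form the matrix with w₁, w₂, w₃, w₄, w₅ as columns and reduce.
Reduction leaves 5 leading entries, giving rank 5.

5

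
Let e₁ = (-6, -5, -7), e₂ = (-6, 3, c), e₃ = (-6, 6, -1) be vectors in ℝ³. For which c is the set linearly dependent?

c = -29/11

Place the vectors as rows of a 3×3 matrix; dependence ⇔ determinant zero.
Expanding, det = 66*c + 174.
This vanishes exactly when c = -29/11.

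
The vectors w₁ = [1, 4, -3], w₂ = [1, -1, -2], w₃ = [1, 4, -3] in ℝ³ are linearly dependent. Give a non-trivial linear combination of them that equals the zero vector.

w₁ - w₃ = 0

Solve the homogeneous system with w₁, w₂, w₃ as columns by row-reducing the coefficient matrix.
One solution (up to scaling) is (1, 0, -1).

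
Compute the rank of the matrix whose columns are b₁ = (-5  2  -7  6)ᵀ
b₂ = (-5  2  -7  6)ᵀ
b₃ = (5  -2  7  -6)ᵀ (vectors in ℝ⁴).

1

Row-reduce the 3×4 matrix with these as rows.
Exactly 1 pivot survives; hence the rank is 1.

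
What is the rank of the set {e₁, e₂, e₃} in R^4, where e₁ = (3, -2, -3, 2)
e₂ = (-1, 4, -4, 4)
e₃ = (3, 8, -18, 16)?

Put the 4×3 matrix [e₁|e₂|e₃] into echelon form.
Reduction leaves 2 leading entries, giving rank 2.

rank 2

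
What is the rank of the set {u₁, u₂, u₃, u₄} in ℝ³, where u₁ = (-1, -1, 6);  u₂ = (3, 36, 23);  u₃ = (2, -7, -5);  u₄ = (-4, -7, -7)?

3

Put the 3×4 matrix [u₁|u₂|u₃|u₄] into echelon form.
There are 3 pivot columns, so rank = 3.
(With 4 elements in a 3-dimensional space the rank is at most 3.)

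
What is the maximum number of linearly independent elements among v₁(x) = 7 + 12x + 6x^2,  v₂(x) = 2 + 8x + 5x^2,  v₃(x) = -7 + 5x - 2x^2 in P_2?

Use coordinates relative to {1, x, x^2}.
Row-reduce the 3×3 matrix with these as rows.
Exactly 3 pivots survive; hence the rank is 3.

3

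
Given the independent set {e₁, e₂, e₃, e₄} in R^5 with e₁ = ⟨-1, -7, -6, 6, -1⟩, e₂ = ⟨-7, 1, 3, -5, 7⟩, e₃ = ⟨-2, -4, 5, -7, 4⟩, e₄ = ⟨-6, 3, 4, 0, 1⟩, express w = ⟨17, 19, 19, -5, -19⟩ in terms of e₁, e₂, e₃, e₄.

Since e₁, e₂, e₃, e₄ are independent, the coefficients expressing w are uniquely determined by a linear system.
The system has the unique solution (α₁, …, α₄) = (-3, -4, 1, 2).

w = -3e₁ - 4e₂ + e₃ + 2e₄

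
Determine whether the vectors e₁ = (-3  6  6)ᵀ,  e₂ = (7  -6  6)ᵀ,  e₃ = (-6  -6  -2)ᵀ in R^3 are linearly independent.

linearly independent

Place the vectors as rows of a 3×3 matrix and reduce to echelon form.
The reduction yields 3 nonzero rows, so the rank is 3.
Since rank = 3 (the number of vectors), the set is linearly independent.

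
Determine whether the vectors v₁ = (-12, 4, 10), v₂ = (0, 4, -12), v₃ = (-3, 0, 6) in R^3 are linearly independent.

Row-reduce the matrix whose columns are v₁, v₂, v₃.
The reduction yields 3 nonzero rows, so the rank is 3.
Since rank = 3 (the number of vectors), the set is linearly independent.

linearly independent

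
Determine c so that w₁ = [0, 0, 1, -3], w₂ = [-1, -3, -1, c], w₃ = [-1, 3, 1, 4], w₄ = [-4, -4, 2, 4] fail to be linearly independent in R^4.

The set is linearly dependent precisely when det[w₁; w₂; w₃; w₄] = 0.
Expanding, det = 16*c - 52.
Solving 16*c - 52 = 0 yields c = 13/4.

c = 13/4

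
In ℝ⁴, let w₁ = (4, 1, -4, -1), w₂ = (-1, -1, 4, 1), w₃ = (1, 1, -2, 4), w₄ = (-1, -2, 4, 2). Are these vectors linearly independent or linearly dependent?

linearly independent

Row-reduce the matrix whose columns are w₁, w₂, w₃, w₄.
The reduction yields 4 nonzero rows, so the rank is 4.
Since rank = 4 (the number of vectors), the set is linearly independent.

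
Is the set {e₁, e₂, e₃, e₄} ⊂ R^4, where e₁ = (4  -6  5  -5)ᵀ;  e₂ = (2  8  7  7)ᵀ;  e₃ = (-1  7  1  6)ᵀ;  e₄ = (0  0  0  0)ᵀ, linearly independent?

One of the vectors is the zero vector, so the set is linearly dependent.

linearly dependent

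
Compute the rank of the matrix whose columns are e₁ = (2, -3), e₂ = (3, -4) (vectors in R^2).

rank 2

Form the matrix with e₁, e₂ as columns and reduce.
Reduction leaves 2 leading entries, giving rank 2.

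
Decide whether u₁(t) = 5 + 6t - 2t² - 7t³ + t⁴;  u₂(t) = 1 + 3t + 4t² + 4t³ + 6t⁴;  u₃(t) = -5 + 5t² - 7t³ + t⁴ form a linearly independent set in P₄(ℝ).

Write each element as a coordinate vector in ℝ⁵ using {1, t, …, t⁴}.
Row-reduce the matrix whose columns are u₁, u₂, u₃.
The reduction yields 3 nonzero rows, so the rank is 3.
Since rank = 3 (the number of vectors), the set is linearly independent.

linearly independent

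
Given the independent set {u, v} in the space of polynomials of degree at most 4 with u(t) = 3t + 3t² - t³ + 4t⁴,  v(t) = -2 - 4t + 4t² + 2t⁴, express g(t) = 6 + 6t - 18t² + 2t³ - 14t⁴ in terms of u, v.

Work in coordinates with respect to the standard basis {1, t, …, t⁴}.
Write g = α₁u + α₂v and equate components.
Row-reducing the augmented matrix gives the unique coefficients (α₁, α₂) = (-2, -3).

g = -2u - 3v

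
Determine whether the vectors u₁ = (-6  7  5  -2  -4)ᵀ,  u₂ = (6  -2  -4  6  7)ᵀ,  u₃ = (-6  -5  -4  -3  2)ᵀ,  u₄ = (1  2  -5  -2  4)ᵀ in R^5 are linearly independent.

linearly independent

Row-reduce the matrix whose columns are u₁, u₂, u₃, u₄.
The reduction yields 4 nonzero rows, so the rank is 4.
Since rank = 4 (the number of vectors), the set is linearly independent.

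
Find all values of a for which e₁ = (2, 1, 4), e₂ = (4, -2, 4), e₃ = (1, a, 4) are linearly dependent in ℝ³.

a = 5/2

Dependence holds iff the 3×3 matrix [e₁ e₂ e₃] is singular.
Expanding, det = 8*a - 20.
Solving 8*a - 20 = 0 yields a = 5/2.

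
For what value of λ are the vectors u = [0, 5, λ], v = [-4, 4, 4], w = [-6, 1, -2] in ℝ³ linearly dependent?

The vectors are dependent exactly when the determinant of the matrix with rows u, v, w vanishes.
The determinant works out to 20*λ - 160.
This vanishes exactly when λ = 8.

λ = 8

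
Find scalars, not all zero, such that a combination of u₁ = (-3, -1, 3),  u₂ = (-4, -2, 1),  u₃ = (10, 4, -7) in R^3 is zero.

Row-reduce the matrix with u₁, u₂, u₃ as columns; the null space gives the coefficients.
A generator of the null space is (2, 1, 1).

2u₁ + u₂ + u₃ = 0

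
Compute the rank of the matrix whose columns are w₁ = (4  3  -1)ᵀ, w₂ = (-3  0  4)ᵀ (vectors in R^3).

2

Put the 3×2 matrix [w₁|w₂] into echelon form.
The echelon form has 2 nonzero rows, so the rank is 2.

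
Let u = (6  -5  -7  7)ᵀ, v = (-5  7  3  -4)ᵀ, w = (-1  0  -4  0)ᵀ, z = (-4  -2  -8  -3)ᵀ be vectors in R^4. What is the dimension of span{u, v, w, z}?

Put the 4×4 matrix [u|v|w|z] into echelon form.
There are 3 pivot columns, so rank = 3.

dim = 3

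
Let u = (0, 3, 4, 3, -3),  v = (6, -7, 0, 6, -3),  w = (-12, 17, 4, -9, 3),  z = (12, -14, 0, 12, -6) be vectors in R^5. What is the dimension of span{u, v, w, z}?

dim = 2

Row-reduce the 4×5 matrix with these as rows.
Exactly 2 pivots survive; hence the rank is 2.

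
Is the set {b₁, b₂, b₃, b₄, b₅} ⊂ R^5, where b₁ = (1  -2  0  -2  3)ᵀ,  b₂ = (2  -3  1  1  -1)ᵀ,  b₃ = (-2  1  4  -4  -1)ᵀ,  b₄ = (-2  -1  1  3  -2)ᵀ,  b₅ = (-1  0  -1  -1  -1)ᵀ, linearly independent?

Place the vectors as rows of a 5×5 matrix and reduce to echelon form.
The reduction yields 5 nonzero rows, so the rank is 5.
Since rank = 5 (the number of vectors), the set is linearly independent.

linearly independent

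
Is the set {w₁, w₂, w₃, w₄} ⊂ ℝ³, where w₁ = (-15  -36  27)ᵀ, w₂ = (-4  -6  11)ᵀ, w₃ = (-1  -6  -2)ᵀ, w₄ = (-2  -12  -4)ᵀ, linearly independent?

linearly dependent

There are 4 vectors in a 3-dimensional space, so they cannot be linearly independent.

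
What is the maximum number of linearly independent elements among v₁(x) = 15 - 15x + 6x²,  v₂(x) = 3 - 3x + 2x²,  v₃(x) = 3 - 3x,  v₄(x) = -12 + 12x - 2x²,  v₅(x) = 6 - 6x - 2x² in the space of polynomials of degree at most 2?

Use coordinates relative to {1, x, x²}.
Put the 3×5 matrix [v₁|v₂|v₃|v₄|v₅] into echelon form.
There are 2 pivot columns, so rank = 2.
(With 5 elements in a 3-dimensional space the rank is at most 3.)

2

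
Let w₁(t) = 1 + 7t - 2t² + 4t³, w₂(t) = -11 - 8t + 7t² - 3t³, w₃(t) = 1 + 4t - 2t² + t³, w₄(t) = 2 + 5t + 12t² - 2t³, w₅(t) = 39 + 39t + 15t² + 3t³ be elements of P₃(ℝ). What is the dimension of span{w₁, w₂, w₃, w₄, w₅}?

4

Represent each element by its coordinate vector in ℝ⁴.
Form the matrix with w₁, w₂, w₃, w₄, w₅ as columns and reduce.
Exactly 4 pivots survive; hence the rank is 4.
(With 5 elements in a 4-dimensional space the rank is at most 4.)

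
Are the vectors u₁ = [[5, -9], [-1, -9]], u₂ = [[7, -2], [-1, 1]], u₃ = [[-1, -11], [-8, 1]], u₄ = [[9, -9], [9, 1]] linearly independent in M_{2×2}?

linearly independent

Write each element as a coordinate vector in ℝ⁴ using {E₁₁, E₁₂, E₂₁, E₂₂}.
Row-reduce the matrix whose columns are u₁, u₂, u₃, u₄.
The reduction yields 4 nonzero rows, so the rank is 4.
Since rank = 4 (the number of vectors), the set is linearly independent.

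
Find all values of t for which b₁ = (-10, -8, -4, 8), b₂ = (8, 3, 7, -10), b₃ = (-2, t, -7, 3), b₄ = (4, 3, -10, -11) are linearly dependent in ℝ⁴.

t = 10/7

The set is linearly dependent precisely when det[b₁; b₂; b₃; b₄] = 0.
Expanding, det = 1020 - 714*t.
This vanishes exactly when t = 10/7.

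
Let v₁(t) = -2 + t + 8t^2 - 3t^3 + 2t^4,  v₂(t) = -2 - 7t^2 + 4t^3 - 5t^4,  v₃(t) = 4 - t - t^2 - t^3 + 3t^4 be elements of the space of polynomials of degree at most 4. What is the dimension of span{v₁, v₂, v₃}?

2

Use coordinates relative to {1, t, …, t^4}.
Apply Gaussian elimination to the matrix whose rows are v₁, v₂, v₃.
Exactly 2 pivots survive; hence the rank is 2.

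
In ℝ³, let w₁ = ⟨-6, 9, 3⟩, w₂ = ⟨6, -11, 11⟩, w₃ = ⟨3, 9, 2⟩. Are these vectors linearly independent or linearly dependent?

linearly independent

The matrix [w₁|w₂|w₃] has determinant 1176.
A nonzero determinant means the columns are linearly independent.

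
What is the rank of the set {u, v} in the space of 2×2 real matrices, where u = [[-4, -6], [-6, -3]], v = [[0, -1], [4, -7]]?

Represent each element by its coordinate vector in ℝ⁴.
Form the matrix with u, v as columns and reduce.
Exactly 2 pivots survive; hence the rank is 2.

2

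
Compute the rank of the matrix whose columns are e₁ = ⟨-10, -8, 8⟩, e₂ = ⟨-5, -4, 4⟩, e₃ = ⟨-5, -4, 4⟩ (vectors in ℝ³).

1

Form the matrix with e₁, e₂, e₃ as columns and reduce.
There is 1 pivot column, so rank = 1.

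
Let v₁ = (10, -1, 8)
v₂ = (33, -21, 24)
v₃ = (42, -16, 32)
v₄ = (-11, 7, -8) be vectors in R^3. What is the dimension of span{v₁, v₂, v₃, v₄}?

dim = 2

Row-reduce the 4×3 matrix with these as rows.
There are 2 pivot columns, so rank = 2.
(With 4 elements in a 3-dimensional space the rank is at most 3.)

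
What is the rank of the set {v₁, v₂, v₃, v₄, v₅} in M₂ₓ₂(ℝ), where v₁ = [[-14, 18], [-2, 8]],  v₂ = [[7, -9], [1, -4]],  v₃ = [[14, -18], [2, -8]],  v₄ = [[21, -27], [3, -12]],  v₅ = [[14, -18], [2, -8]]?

rank 1

Represent each element by its coordinate vector in ℝ⁴.
Put the 4×5 matrix [v₁|v₂|v₃|v₄|v₅] into echelon form.
There is 1 pivot column, so rank = 1.
(With 5 elements in a 4-dimensional space the rank is at most 4.)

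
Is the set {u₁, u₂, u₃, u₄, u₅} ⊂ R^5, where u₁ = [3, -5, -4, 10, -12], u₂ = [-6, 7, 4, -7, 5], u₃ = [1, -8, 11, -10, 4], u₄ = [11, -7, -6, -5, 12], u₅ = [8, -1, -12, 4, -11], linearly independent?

linearly independent

The matrix [u₁|u₂|u₃|u₄|u₅] has determinant -14858.
A nonzero determinant means the columns are linearly independent.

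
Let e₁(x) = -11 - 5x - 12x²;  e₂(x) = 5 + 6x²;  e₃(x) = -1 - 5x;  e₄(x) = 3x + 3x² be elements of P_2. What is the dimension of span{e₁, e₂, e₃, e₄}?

dim = 3

Represent each element by its coordinate vector in ℝ³.
Row-reduce the 4×3 matrix with these as rows.
The echelon form has 3 nonzero rows, so the rank is 3.
(With 4 elements in a 3-dimensional space the rank is at most 3.)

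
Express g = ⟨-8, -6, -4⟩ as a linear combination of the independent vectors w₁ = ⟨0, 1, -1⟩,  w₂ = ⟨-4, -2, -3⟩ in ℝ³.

g = -2w₁ + 2w₂

Since w₁, w₂ are independent, the coefficients expressing g are uniquely determined by a linear system.
Row-reducing the augmented matrix gives the unique coefficients (a₁, a₂) = (-2, 2).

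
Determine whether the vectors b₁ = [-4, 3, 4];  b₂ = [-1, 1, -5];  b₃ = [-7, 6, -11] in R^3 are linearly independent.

linearly dependent

Form the 3×3 matrix with these as columns; its determinant is 0.
A zero determinant means the columns are linearly dependent.
Indeed b₁ + 3b₂ - b₃ = 0.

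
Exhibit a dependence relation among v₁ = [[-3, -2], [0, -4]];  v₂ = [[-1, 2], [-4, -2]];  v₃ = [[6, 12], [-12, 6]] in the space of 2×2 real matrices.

3v₁ - 3v₂ + v₃ = 0

Pass to coordinate vectors relative to the basis {E₁₁, E₁₂, E₂₁, E₂₂}.
Set up α₁v₁ + … + α₃v₃ = 0 and solve the homogeneous system.
A generator of the null space is (3, -3, 1).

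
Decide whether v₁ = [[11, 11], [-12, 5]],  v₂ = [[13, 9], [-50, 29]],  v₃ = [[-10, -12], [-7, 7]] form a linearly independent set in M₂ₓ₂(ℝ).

linearly dependent

Take coordinates with respect to the standard basis {E₁₁, E₁₂, E₂₁, E₂₂}.
Place the vectors as rows of a 3×4 matrix and reduce to echelon form.
The reduction yields 2 nonzero rows, so the rank is 2.
Since rank 2 < 3, the set is linearly dependent.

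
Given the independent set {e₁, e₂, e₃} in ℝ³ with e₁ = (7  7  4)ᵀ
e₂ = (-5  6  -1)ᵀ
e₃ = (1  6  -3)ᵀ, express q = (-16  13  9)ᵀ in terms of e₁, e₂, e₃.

Set up the augmented matrix [e₁ | e₂ | e₃ | q] and row-reduce.
Back-substitution yields (c₁, c₂, c₃) = (1, 4, -3).

q = e₁ + 4e₂ - 3e₃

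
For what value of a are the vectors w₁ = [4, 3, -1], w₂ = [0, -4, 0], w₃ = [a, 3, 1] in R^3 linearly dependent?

a = -4

The set is linearly dependent precisely when det[w₁; w₂; w₃] = 0.
Expanding, det = -4*a - 16.
Solving -4*a - 16 = 0 yields a = -4.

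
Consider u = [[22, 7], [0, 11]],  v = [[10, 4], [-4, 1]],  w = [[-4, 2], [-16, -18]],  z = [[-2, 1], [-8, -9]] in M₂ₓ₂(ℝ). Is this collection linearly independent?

Write each element as a coordinate vector in ℝ⁴ using {E₁₁, E₁₂, E₂₁, E₂₂}.
One vector is a scalar multiple of another, so the set is dependent.

linearly dependent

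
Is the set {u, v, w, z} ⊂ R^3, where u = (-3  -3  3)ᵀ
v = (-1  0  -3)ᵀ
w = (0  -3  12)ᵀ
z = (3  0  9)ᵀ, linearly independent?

linearly dependent

There are 4 vectors in a 3-dimensional space, so they cannot be linearly independent.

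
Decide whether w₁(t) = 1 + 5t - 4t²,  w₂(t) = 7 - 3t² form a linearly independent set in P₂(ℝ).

linearly independent

Write each element as a coordinate vector in ℝ³ using {1, t, t²}.
Row-reduce the matrix whose columns are w₁, w₂.
The reduction yields 2 nonzero rows, so the rank is 2.
Since rank = 2 (the number of vectors), the set is linearly independent.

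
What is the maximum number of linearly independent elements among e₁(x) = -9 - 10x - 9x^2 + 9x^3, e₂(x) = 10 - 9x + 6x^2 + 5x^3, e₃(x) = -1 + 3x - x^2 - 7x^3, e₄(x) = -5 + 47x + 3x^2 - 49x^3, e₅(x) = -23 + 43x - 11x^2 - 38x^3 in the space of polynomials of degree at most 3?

3

Represent each element by its coordinate vector in ℝ⁴.
Put the 4×5 matrix [e₁|e₂|e₃|e₄|e₅] into echelon form.
Reduction leaves 3 leading entries, giving rank 3.
(With 5 elements in a 4-dimensional space the rank is at most 4.)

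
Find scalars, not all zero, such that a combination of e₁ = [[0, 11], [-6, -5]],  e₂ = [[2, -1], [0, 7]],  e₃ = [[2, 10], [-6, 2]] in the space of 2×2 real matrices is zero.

Write each element as a vector in ℝ⁴ using {E₁₁, E₁₂, E₂₁, E₂₂}.
Write the vectors as columns of a matrix and find a nonzero vector in its null space.
A generator of the null space is (1, 1, -1).

e₁ + e₂ - e₃ = 0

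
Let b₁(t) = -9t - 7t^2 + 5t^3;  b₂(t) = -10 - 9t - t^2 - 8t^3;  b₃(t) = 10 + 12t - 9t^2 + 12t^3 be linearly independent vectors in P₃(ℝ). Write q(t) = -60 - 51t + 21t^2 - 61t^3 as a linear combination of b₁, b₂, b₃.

Work in coordinates with respect to the standard basis {1, t, …, t^3}.
Since b₁, b₂, b₃ are independent, the coefficients expressing q are uniquely determined by a linear system.
Row-reducing the augmented matrix gives the unique coefficients (α₁, α₂, α₃) = (-1, 4, -2).

q = -b₁ + 4b₂ - 2b₃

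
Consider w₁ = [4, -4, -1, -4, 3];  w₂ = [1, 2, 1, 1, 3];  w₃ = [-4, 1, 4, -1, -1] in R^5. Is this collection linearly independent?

Place the vectors as rows of a 3×5 matrix and reduce to echelon form.
The reduction yields 3 nonzero rows, so the rank is 3.
Since rank = 3 (the number of vectors), the set is linearly independent.

linearly independent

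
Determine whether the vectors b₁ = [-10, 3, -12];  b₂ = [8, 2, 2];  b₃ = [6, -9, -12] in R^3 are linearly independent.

linearly independent

Row-reduce the matrix whose columns are b₁, b₂, b₃.
The reduction yields 3 nonzero rows, so the rank is 3.
Since rank = 3 (the number of vectors), the set is linearly independent.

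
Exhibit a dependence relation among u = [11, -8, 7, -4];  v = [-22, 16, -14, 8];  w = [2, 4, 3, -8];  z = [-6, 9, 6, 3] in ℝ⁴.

Solve the homogeneous system with u, v, w, z as columns by row-reducing the coefficient matrix.
One solution (up to scaling) is (2, 1, 0, 0).

2u + v = 0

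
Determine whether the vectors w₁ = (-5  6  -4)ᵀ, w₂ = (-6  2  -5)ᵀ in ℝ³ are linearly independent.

linearly independent

Place the vectors as rows of a 2×3 matrix and reduce to echelon form.
The reduction yields 2 nonzero rows, so the rank is 2.
Since rank = 2 (the number of vectors), the set is linearly independent.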